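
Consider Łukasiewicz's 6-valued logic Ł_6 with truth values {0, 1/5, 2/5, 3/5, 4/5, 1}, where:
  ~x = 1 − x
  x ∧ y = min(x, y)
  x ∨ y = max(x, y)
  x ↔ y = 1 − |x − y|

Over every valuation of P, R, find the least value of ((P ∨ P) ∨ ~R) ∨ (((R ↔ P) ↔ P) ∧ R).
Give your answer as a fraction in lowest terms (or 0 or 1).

Take P = 0, R = 2/5:
P ∨ P = 0 ∨ 0 = 0
~R = ~2/5 = 3/5
(P ∨ P) ∨ ~R = 0 ∨ 3/5 = 3/5
R ↔ P = 2/5 ↔ 0 = 3/5
(R ↔ P) ↔ P = 3/5 ↔ 0 = 2/5
((R ↔ P) ↔ P) ∧ R = 2/5 ∧ 2/5 = 2/5
((P ∨ P) ∨ ~R) ∨ (((R ↔ P) ↔ P) ∧ R) = 3/5 ∨ 2/5 = 3/5
No assignment yields a value below 3/5, so this is the minimum.

3/5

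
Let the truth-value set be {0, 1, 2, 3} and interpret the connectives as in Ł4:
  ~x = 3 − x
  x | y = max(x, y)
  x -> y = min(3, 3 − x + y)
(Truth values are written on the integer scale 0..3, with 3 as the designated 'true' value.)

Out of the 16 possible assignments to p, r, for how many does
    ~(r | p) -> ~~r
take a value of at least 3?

11

p = 0, r = 0 ↦ 0  <
p = 0, r = 1 ↦ 2  <
p = 0, r = 2 ↦ 3  ≥
p = 0, r = 3 ↦ 3  ≥
p = 1, r = 0 ↦ 1  <
p = 1, r = 1 ↦ 2  <
p = 1, r = 2 ↦ 3  ≥
p = 1, r = 3 ↦ 3  ≥
p = 2, r = 0 ↦ 2  <
p = 2, r = 1 ↦ 3  ≥
p = 2, r = 2 ↦ 3  ≥
p = 2, r = 3 ↦ 3  ≥
p = 3, r = 0 ↦ 3  ≥
p = 3, r = 1 ↦ 3  ≥
p = 3, r = 2 ↦ 3  ≥
p = 3, r = 3 ↦ 3  ≥
So 11 of the 16 assignments meet the threshold.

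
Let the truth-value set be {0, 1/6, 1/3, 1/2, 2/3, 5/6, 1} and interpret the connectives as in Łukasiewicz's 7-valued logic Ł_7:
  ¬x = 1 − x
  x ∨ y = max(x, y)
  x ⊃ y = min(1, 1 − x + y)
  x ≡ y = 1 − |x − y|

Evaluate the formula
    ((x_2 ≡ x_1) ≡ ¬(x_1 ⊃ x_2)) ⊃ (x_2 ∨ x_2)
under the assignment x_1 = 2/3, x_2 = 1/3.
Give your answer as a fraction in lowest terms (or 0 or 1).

x_2 ≡ x_1 = 1/3 ≡ 2/3 = 2/3
x_1 ⊃ x_2 = 2/3 ⊃ 1/3 = 2/3
¬(x_1 ⊃ x_2) = ¬2/3 = 1/3
(x_2 ≡ x_1) ≡ ¬(x_1 ⊃ x_2) = 2/3 ≡ 1/3 = 2/3
x_2 ∨ x_2 = 1/3 ∨ 1/3 = 1/3
((x_2 ≡ x_1) ≡ ¬(x_1 ⊃ x_2)) ⊃ (x_2 ∨ x_2) = 2/3 ⊃ 1/3 = 2/3

2/3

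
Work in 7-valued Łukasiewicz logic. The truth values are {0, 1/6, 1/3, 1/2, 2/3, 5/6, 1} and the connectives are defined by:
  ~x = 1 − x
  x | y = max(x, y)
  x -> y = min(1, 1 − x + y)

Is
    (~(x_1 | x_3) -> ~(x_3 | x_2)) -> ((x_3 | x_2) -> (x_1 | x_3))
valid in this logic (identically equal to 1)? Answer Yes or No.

At x_1 = 0, x_2 = 2/3, x_3 = 5/6, for instance:
x_1 | x_3 = 0 | 5/6 = 5/6
~(x_1 | x_3) = ~5/6 = 1/6
x_3 | x_2 = 5/6 | 2/3 = 5/6
~(x_3 | x_2) = ~5/6 = 1/6
~(x_1 | x_3) -> ~(x_3 | x_2) = 1/6 -> 1/6 = 1
(x_3 | x_2) -> (x_1 | x_3) = 5/6 -> 5/6 = 1
(~(x_1 | x_3) -> ~(x_3 | x_2)) -> ((x_3 | x_2) -> (x_1 | x_3)) = 1 -> 1 = 1
and checking the remaining 342 assignments likewise gives ≥ 1 in every case.

Yes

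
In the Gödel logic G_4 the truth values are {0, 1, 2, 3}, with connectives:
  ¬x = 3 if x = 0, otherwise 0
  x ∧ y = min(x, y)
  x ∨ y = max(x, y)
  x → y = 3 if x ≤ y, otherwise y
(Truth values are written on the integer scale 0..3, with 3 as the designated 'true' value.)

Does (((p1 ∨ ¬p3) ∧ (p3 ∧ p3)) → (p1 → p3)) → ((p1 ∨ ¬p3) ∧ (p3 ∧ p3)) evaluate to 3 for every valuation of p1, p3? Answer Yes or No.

No

Counterexample: take p1 = 0, p3 = 0.
¬p3 = ¬0 = 3
p1 ∨ ¬p3 = 0 ∨ 3 = 3
p3 ∧ p3 = 0 ∧ 0 = 0
(p1 ∨ ¬p3) ∧ (p3 ∧ p3) = 3 ∧ 0 = 0
p1 → p3 = 0 → 0 = 3
((p1 ∨ ¬p3) ∧ (p3 ∧ p3)) → (p1 → p3) = 0 → 3 = 3
¬p3 = ¬0 = 3
p1 ∨ ¬p3 = 0 ∨ 3 = 3
p3 ∧ p3 = 0 ∧ 0 = 0
(p1 ∨ ¬p3) ∧ (p3 ∧ p3) = 3 ∧ 0 = 0
(((p1 ∨ ¬p3) ∧ (p3 ∧ p3)) → (p1 → p3)) → ((p1 ∨ ¬p3) ∧ (p3 ∧ p3)) = 3 → 0 = 0
This gives 0 ≠ 3.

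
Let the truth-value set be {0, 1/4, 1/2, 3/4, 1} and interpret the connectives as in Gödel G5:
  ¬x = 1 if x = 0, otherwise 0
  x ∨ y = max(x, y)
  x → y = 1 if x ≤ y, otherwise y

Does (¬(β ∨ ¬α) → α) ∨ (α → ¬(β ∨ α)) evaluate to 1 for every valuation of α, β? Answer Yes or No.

Counterexample: take α = 1/4, β = 0.
¬α = ¬1/4 = 0
β ∨ ¬α = 0 ∨ 0 = 0
¬(β ∨ ¬α) = ¬0 = 1
¬(β ∨ ¬α) → α = 1 → 1/4 = 1/4
β ∨ α = 0 ∨ 1/4 = 1/4
¬(β ∨ α) = ¬1/4 = 0
α → ¬(β ∨ α) = 1/4 → 0 = 0
(¬(β ∨ ¬α) → α) ∨ (α → ¬(β ∨ α)) = 1/4 ∨ 0 = 1/4
This gives 1/4 ≠ 1.

No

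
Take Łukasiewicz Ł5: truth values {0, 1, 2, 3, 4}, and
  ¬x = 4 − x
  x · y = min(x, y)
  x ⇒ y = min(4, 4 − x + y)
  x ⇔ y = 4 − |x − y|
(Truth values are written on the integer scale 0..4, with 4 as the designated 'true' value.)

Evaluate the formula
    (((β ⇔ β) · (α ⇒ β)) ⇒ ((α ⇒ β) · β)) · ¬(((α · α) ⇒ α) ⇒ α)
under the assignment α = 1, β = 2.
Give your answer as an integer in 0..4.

2

β ⇔ β = 2 ⇔ 2 = 4
α ⇒ β = 1 ⇒ 2 = 4
(β ⇔ β) · (α ⇒ β) = 4 · 4 = 4
α ⇒ β = 1 ⇒ 2 = 4
(α ⇒ β) · β = 4 · 2 = 2
((β ⇔ β) · (α ⇒ β)) ⇒ ((α ⇒ β) · β) = 4 ⇒ 2 = 2
α · α = 1 · 1 = 1
(α · α) ⇒ α = 1 ⇒ 1 = 4
((α · α) ⇒ α) ⇒ α = 4 ⇒ 1 = 1
¬(((α · α) ⇒ α) ⇒ α) = ¬1 = 3
(((β ⇔ β) · (α ⇒ β)) ⇒ ((α ⇒ β) · β)) · ¬(((α · α) ⇒ α) ⇒ α) = 2 · 3 = 2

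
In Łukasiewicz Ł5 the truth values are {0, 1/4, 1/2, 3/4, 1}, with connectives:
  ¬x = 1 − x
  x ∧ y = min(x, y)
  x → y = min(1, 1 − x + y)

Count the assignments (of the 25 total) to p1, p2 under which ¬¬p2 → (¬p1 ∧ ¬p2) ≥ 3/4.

14

value 1: 12 assignments (counts)
value 3/4: 2 assignments (counts)
value 1/2: 5 assignments
value 1/4: 1 assignment
value 0: 5 assignments
So 14 of the 25 assignments meet the threshold.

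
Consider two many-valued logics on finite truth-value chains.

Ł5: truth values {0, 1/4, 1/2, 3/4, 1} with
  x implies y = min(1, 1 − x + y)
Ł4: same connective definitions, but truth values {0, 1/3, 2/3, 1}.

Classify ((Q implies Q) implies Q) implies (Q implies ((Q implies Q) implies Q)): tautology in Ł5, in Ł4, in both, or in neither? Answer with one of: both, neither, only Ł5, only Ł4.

both

In Ł5: every assignment gives 1 — tautology.
In Ł4: every assignment gives 1 — tautology.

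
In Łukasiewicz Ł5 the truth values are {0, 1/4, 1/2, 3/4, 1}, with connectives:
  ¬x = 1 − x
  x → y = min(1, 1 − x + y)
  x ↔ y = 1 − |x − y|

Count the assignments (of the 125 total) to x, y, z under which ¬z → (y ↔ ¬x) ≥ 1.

value 1: 85 assignments (counts)
value 3/4: 20 assignments
value 1/2: 12 assignments
value 1/4: 6 assignments
value 0: 2 assignments
So 85 of the 125 assignments meet the threshold.

85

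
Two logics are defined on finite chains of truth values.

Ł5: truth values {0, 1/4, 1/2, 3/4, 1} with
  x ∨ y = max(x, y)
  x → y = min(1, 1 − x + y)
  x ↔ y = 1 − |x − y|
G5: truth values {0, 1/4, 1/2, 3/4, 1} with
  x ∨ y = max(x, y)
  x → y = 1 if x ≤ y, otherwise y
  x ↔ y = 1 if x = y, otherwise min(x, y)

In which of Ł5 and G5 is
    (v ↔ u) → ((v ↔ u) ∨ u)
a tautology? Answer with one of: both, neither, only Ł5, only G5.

In Ł5: every assignment gives 1 — tautology.
In G5: every assignment gives 1 — tautology.

both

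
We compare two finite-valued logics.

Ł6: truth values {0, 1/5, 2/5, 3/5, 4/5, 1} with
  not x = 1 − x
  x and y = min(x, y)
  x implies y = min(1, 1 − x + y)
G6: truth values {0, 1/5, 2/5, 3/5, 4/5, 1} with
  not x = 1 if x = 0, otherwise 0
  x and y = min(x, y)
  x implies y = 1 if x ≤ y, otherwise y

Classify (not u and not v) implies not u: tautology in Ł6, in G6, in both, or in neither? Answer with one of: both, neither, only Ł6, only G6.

In Ł6: every assignment gives 1 — tautology.
In G6: every assignment gives 1 — tautology.

both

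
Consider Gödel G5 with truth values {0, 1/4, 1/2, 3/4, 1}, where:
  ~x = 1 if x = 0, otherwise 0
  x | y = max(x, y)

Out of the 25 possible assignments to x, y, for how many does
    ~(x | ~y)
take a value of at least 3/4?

4

value 1: 4 assignments (counts)
value 0: 21 assignments
So 4 of the 25 assignments meet the threshold.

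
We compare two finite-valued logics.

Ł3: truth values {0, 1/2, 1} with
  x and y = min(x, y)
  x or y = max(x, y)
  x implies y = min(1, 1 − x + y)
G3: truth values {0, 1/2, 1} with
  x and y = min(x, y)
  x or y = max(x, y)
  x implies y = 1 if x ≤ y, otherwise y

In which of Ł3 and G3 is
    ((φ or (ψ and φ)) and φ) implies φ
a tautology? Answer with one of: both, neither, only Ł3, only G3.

In Ł3: every assignment gives 1 — tautology.
In G3: every assignment gives 1 — tautology.

both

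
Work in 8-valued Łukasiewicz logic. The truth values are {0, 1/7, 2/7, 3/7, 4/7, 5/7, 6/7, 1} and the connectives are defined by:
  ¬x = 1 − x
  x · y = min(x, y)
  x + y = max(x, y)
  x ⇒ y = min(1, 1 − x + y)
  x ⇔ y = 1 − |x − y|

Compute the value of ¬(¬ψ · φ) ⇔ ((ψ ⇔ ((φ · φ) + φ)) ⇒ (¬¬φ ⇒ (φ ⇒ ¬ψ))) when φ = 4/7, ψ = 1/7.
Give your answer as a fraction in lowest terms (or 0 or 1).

¬ψ = ¬1/7 = 6/7
¬ψ · φ = 6/7 · 4/7 = 4/7
¬(¬ψ · φ) = ¬4/7 = 3/7
φ · φ = 4/7 · 4/7 = 4/7
(φ · φ) + φ = 4/7 + 4/7 = 4/7
ψ ⇔ ((φ · φ) + φ) = 1/7 ⇔ 4/7 = 4/7
¬φ = ¬4/7 = 3/7
¬¬φ = ¬3/7 = 4/7
¬ψ = ¬1/7 = 6/7
φ ⇒ ¬ψ = 4/7 ⇒ 6/7 = 1
¬¬φ ⇒ (φ ⇒ ¬ψ) = 4/7 ⇒ 1 = 1
(ψ ⇔ ((φ · φ) + φ)) ⇒ (¬¬φ ⇒ (φ ⇒ ¬ψ)) = 4/7 ⇒ 1 = 1
¬(¬ψ · φ) ⇔ ((ψ ⇔ ((φ · φ) + φ)) ⇒ (¬¬φ ⇒ (φ ⇒ ¬ψ))) = 3/7 ⇔ 1 = 3/7

3/7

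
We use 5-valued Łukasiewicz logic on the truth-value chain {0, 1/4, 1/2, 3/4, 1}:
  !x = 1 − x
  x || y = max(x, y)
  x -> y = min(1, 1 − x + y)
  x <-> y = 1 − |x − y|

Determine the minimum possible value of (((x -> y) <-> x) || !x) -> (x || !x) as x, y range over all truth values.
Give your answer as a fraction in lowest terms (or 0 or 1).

1/2

Take x = 1/2, y = 0:
x -> y = 1/2 -> 0 = 1/2
(x -> y) <-> x = 1/2 <-> 1/2 = 1
!x = !1/2 = 1/2
((x -> y) <-> x) || !x = 1 || 1/2 = 1
!x = !1/2 = 1/2
x || !x = 1/2 || 1/2 = 1/2
(((x -> y) <-> x) || !x) -> (x || !x) = 1 -> 1/2 = 1/2
No assignment yields a value below 1/2, so this is the minimum.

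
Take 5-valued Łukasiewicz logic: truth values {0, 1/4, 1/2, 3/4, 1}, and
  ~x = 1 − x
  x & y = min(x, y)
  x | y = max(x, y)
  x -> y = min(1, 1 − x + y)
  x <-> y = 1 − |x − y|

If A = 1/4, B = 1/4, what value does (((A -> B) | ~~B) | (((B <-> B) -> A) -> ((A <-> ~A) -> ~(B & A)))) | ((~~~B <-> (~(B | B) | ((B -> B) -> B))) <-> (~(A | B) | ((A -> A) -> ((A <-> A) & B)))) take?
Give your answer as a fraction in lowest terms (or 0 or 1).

A -> B = 1/4 -> 1/4 = 1
~B = ~1/4 = 3/4
~~B = ~3/4 = 1/4
(A -> B) | ~~B = 1 | 1/4 = 1
B <-> B = 1/4 <-> 1/4 = 1
(B <-> B) -> A = 1 -> 1/4 = 1/4
~A = ~1/4 = 3/4
A <-> ~A = 1/4 <-> 3/4 = 1/2
B & A = 1/4 & 1/4 = 1/4
~(B & A) = ~1/4 = 3/4
(A <-> ~A) -> ~(B & A) = 1/2 -> 3/4 = 1
((B <-> B) -> A) -> ((A <-> ~A) -> ~(B & A)) = 1/4 -> 1 = 1
((A -> B) | ~~B) | (((B <-> B) -> A) -> ((A <-> ~A) -> ~(B & A))) = 1 | 1 = 1
~B = ~1/4 = 3/4
~~B = ~3/4 = 1/4
~~~B = ~1/4 = 3/4
B | B = 1/4 | 1/4 = 1/4
~(B | B) = ~1/4 = 3/4
B -> B = 1/4 -> 1/4 = 1
(B -> B) -> B = 1 -> 1/4 = 1/4
~(B | B) | ((B -> B) -> B) = 3/4 | 1/4 = 3/4
~~~B <-> (~(B | B) | ((B -> B) -> B)) = 3/4 <-> 3/4 = 1
A | B = 1/4 | 1/4 = 1/4
~(A | B) = ~1/4 = 3/4
A -> A = 1/4 -> 1/4 = 1
A <-> A = 1/4 <-> 1/4 = 1
(A <-> A) & B = 1 & 1/4 = 1/4
(A -> A) -> ((A <-> A) & B) = 1 -> 1/4 = 1/4
~(A | B) | ((A -> A) -> ((A <-> A) & B)) = 3/4 | 1/4 = 3/4
(~~~B <-> (~(B | B) | ((B -> B) -> B))) <-> (~(A | B) | ((A -> A) -> ((A <-> A) & B))) = 1 <-> 3/4 = 3/4
(((A -> B) | ~~B) | (((B <-> B) -> A) -> ((A <-> ~A) -> ~(B & A)))) | ((~~~B <-> (~(B | B) | ((B -> B) -> B))) <-> (~(A | B) | ((A -> A) -> ((A <-> A) & B)))) = 1 | 3/4 = 1

1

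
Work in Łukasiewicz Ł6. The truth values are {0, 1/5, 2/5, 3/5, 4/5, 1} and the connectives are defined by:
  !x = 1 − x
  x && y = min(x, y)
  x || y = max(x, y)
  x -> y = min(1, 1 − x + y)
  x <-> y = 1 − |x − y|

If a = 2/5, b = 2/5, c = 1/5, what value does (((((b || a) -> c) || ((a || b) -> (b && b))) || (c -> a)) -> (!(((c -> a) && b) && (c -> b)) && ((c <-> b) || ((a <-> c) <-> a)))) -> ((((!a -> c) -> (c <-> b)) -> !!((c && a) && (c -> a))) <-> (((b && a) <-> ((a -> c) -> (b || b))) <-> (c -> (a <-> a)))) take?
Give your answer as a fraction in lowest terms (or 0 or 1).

4/5

b || a = 2/5 || 2/5 = 2/5
(b || a) -> c = 2/5 -> 1/5 = 4/5
a || b = 2/5 || 2/5 = 2/5
b && b = 2/5 && 2/5 = 2/5
(a || b) -> (b && b) = 2/5 -> 2/5 = 1
((b || a) -> c) || ((a || b) -> (b && b)) = 4/5 || 1 = 1
c -> a = 1/5 -> 2/5 = 1
(((b || a) -> c) || ((a || b) -> (b && b))) || (c -> a) = 1 || 1 = 1
c -> a = 1/5 -> 2/5 = 1
(c -> a) && b = 1 && 2/5 = 2/5
c -> b = 1/5 -> 2/5 = 1
((c -> a) && b) && (c -> b) = 2/5 && 1 = 2/5
!(((c -> a) && b) && (c -> b)) = !2/5 = 3/5
c <-> b = 1/5 <-> 2/5 = 4/5
a <-> c = 2/5 <-> 1/5 = 4/5
(a <-> c) <-> a = 4/5 <-> 2/5 = 3/5
(c <-> b) || ((a <-> c) <-> a) = 4/5 || 3/5 = 4/5
!(((c -> a) && b) && (c -> b)) && ((c <-> b) || ((a <-> c) <-> a)) = 3/5 && 4/5 = 3/5
((((b || a) -> c) || ((a || b) -> (b && b))) || (c -> a)) -> (!(((c -> a) && b) && (c -> b)) && ((c <-> b) || ((a <-> c) <-> a))) = 1 -> 3/5 = 3/5
!a = !2/5 = 3/5
!a -> c = 3/5 -> 1/5 = 3/5
c <-> b = 1/5 <-> 2/5 = 4/5
(!a -> c) -> (c <-> b) = 3/5 -> 4/5 = 1
c && a = 1/5 && 2/5 = 1/5
c -> a = 1/5 -> 2/5 = 1
(c && a) && (c -> a) = 1/5 && 1 = 1/5
!((c && a) && (c -> a)) = !1/5 = 4/5
!!((c && a) && (c -> a)) = !4/5 = 1/5
((!a -> c) -> (c <-> b)) -> !!((c && a) && (c -> a)) = 1 -> 1/5 = 1/5
b && a = 2/5 && 2/5 = 2/5
a -> c = 2/5 -> 1/5 = 4/5
b || b = 2/5 || 2/5 = 2/5
(a -> c) -> (b || b) = 4/5 -> 2/5 = 3/5
(b && a) <-> ((a -> c) -> (b || b)) = 2/5 <-> 3/5 = 4/5
a <-> a = 2/5 <-> 2/5 = 1
c -> (a <-> a) = 1/5 -> 1 = 1
((b && a) <-> ((a -> c) -> (b || b))) <-> (c -> (a <-> a)) = 4/5 <-> 1 = 4/5
(((!a -> c) -> (c <-> b)) -> !!((c && a) && (c -> a))) <-> (((b && a) <-> ((a -> c) -> (b || b))) <-> (c -> (a <-> a))) = 1/5 <-> 4/5 = 2/5
(((((b || a) -> c) || ((a || b) -> (b && b))) || (c -> a)) -> (!(((c -> a) && b) && (c -> b)) && ((c <-> b) || ((a <-> c) <-> a)))) -> ((((!a -> c) -> (c <-> b)) -> !!((c && a) && (c -> a))) <-> (((b && a) <-> ((a -> c) -> (b || b))) <-> (c -> (a <-> a)))) = 3/5 -> 2/5 = 4/5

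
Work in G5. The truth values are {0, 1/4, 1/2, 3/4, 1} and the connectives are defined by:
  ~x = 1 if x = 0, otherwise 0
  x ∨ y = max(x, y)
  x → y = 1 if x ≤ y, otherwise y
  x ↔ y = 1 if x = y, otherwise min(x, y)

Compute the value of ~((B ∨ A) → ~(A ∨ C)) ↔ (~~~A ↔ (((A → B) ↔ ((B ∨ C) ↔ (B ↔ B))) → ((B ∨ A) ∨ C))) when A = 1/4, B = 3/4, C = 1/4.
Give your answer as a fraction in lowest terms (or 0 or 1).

B ∨ A = 3/4 ∨ 1/4 = 3/4
A ∨ C = 1/4 ∨ 1/4 = 1/4
~(A ∨ C) = ~1/4 = 0
(B ∨ A) → ~(A ∨ C) = 3/4 → 0 = 0
~((B ∨ A) → ~(A ∨ C)) = ~0 = 1
~A = ~1/4 = 0
~~A = ~0 = 1
~~~A = ~1 = 0
A → B = 1/4 → 3/4 = 1
B ∨ C = 3/4 ∨ 1/4 = 3/4
B ↔ B = 3/4 ↔ 3/4 = 1
(B ∨ C) ↔ (B ↔ B) = 3/4 ↔ 1 = 3/4
(A → B) ↔ ((B ∨ C) ↔ (B ↔ B)) = 1 ↔ 3/4 = 3/4
B ∨ A = 3/4 ∨ 1/4 = 3/4
(B ∨ A) ∨ C = 3/4 ∨ 1/4 = 3/4
((A → B) ↔ ((B ∨ C) ↔ (B ↔ B))) → ((B ∨ A) ∨ C) = 3/4 → 3/4 = 1
~~~A ↔ (((A → B) ↔ ((B ∨ C) ↔ (B ↔ B))) → ((B ∨ A) ∨ C)) = 0 ↔ 1 = 0
~((B ∨ A) → ~(A ∨ C)) ↔ (~~~A ↔ (((A → B) ↔ ((B ∨ C) ↔ (B ↔ B))) → ((B ∨ A) ∨ C))) = 1 ↔ 0 = 0

0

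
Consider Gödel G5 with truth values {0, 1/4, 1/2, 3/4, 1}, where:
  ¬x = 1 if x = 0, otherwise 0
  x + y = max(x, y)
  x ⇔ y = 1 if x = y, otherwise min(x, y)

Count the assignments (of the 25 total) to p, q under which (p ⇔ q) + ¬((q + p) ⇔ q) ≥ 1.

value 1: 9 assignments (counts)
value 3/4: 2 assignments
value 1/2: 4 assignments
value 1/4: 6 assignments
value 0: 4 assignments
So 9 of the 25 assignments meet the threshold.

9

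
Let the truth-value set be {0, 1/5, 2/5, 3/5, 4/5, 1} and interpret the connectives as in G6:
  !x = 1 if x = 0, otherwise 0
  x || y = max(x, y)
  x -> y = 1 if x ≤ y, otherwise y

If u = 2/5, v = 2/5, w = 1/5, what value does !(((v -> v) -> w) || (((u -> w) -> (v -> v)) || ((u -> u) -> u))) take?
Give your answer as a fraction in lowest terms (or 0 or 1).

v -> v = 2/5 -> 2/5 = 1
(v -> v) -> w = 1 -> 1/5 = 1/5
u -> w = 2/5 -> 1/5 = 1/5
v -> v = 2/5 -> 2/5 = 1
(u -> w) -> (v -> v) = 1/5 -> 1 = 1
u -> u = 2/5 -> 2/5 = 1
(u -> u) -> u = 1 -> 2/5 = 2/5
((u -> w) -> (v -> v)) || ((u -> u) -> u) = 1 || 2/5 = 1
((v -> v) -> w) || (((u -> w) -> (v -> v)) || ((u -> u) -> u)) = 1/5 || 1 = 1
!(((v -> v) -> w) || (((u -> w) -> (v -> v)) || ((u -> u) -> u))) = !1 = 0

0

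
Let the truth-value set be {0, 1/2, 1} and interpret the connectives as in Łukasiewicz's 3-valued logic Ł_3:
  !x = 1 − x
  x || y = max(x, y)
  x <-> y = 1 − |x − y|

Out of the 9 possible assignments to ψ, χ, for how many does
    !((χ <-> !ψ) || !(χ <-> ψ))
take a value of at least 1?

ψ = 0, χ = 0 ↦ 1  ≥
ψ = 0, χ = 1/2 ↦ 1/2  <
ψ = 0, χ = 1 ↦ 0  <
ψ = 1/2, χ = 0 ↦ 1/2  <
ψ = 1/2, χ = 1/2 ↦ 0  <
ψ = 1/2, χ = 1 ↦ 1/2  <
ψ = 1, χ = 0 ↦ 0  <
ψ = 1, χ = 1/2 ↦ 1/2  <
ψ = 1, χ = 1 ↦ 1  ≥
So 2 of the 9 assignments meet the threshold.

2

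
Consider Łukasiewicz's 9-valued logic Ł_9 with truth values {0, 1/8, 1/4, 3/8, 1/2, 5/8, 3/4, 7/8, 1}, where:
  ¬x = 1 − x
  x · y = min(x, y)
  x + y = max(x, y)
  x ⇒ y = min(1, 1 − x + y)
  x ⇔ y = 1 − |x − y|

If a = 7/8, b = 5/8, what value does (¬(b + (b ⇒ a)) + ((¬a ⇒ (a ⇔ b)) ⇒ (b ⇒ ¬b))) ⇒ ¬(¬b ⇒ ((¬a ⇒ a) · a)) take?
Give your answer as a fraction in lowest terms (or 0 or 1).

1/4

b ⇒ a = 5/8 ⇒ 7/8 = 1
b + (b ⇒ a) = 5/8 + 1 = 1
¬(b + (b ⇒ a)) = ¬1 = 0
¬a = ¬7/8 = 1/8
a ⇔ b = 7/8 ⇔ 5/8 = 3/4
¬a ⇒ (a ⇔ b) = 1/8 ⇒ 3/4 = 1
¬b = ¬5/8 = 3/8
b ⇒ ¬b = 5/8 ⇒ 3/8 = 3/4
(¬a ⇒ (a ⇔ b)) ⇒ (b ⇒ ¬b) = 1 ⇒ 3/4 = 3/4
¬(b + (b ⇒ a)) + ((¬a ⇒ (a ⇔ b)) ⇒ (b ⇒ ¬b)) = 0 + 3/4 = 3/4
¬b = ¬5/8 = 3/8
¬a = ¬7/8 = 1/8
¬a ⇒ a = 1/8 ⇒ 7/8 = 1
(¬a ⇒ a) · a = 1 · 7/8 = 7/8
¬b ⇒ ((¬a ⇒ a) · a) = 3/8 ⇒ 7/8 = 1
¬(¬b ⇒ ((¬a ⇒ a) · a)) = ¬1 = 0
(¬(b + (b ⇒ a)) + ((¬a ⇒ (a ⇔ b)) ⇒ (b ⇒ ¬b))) ⇒ ¬(¬b ⇒ ((¬a ⇒ a) · a)) = 3/4 ⇒ 0 = 1/4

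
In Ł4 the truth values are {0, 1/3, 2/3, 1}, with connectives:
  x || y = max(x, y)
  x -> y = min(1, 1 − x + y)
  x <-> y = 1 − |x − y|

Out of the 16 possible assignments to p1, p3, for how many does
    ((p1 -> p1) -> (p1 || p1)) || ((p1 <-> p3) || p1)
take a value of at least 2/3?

13

p1 = 0, p3 = 0 ↦ 1  ≥
p1 = 0, p3 = 1/3 ↦ 2/3  ≥
p1 = 0, p3 = 2/3 ↦ 1/3  <
p1 = 0, p3 = 1 ↦ 0  <
p1 = 1/3, p3 = 0 ↦ 2/3  ≥
p1 = 1/3, p3 = 1/3 ↦ 1  ≥
p1 = 1/3, p3 = 2/3 ↦ 2/3  ≥
p1 = 1/3, p3 = 1 ↦ 1/3  <
p1 = 2/3, p3 = 0 ↦ 2/3  ≥
p1 = 2/3, p3 = 1/3 ↦ 2/3  ≥
p1 = 2/3, p3 = 2/3 ↦ 1  ≥
p1 = 2/3, p3 = 1 ↦ 2/3  ≥
p1 = 1, p3 = 0 ↦ 1  ≥
p1 = 1, p3 = 1/3 ↦ 1  ≥
p1 = 1, p3 = 2/3 ↦ 1  ≥
p1 = 1, p3 = 1 ↦ 1  ≥
So 13 of the 16 assignments meet the threshold.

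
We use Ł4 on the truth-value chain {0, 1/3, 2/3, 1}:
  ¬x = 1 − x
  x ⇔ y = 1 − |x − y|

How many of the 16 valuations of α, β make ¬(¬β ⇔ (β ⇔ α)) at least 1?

2

α = 0, β = 0 ↦ 0  <
α = 0, β = 1/3 ↦ 0  <
α = 0, β = 2/3 ↦ 0  <
α = 0, β = 1 ↦ 0  <
α = 1/3, β = 0 ↦ 1/3  <
α = 1/3, β = 1/3 ↦ 1/3  <
α = 1/3, β = 2/3 ↦ 1/3  <
α = 1/3, β = 1 ↦ 1/3  <
α = 2/3, β = 0 ↦ 2/3  <
α = 2/3, β = 1/3 ↦ 0  <
α = 2/3, β = 2/3 ↦ 2/3  <
α = 2/3, β = 1 ↦ 2/3  <
α = 1, β = 0 ↦ 1  ≥
α = 1, β = 1/3 ↦ 1/3  <
α = 1, β = 2/3 ↦ 1/3  <
α = 1, β = 1 ↦ 1  ≥
So 2 of the 16 assignments meet the threshold.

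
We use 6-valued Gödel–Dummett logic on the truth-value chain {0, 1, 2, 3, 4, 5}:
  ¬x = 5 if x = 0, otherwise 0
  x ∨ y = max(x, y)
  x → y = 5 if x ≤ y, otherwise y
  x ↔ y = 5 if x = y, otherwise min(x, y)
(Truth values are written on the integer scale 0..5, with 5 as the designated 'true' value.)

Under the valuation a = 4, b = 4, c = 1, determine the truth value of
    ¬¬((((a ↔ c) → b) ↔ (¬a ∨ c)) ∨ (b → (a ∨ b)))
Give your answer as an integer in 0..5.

5

a ↔ c = 4 ↔ 1 = 1
(a ↔ c) → b = 1 → 4 = 5
¬a = ¬4 = 0
¬a ∨ c = 0 ∨ 1 = 1
((a ↔ c) → b) ↔ (¬a ∨ c) = 5 ↔ 1 = 1
a ∨ b = 4 ∨ 4 = 4
b → (a ∨ b) = 4 → 4 = 5
(((a ↔ c) → b) ↔ (¬a ∨ c)) ∨ (b → (a ∨ b)) = 1 ∨ 5 = 5
¬((((a ↔ c) → b) ↔ (¬a ∨ c)) ∨ (b → (a ∨ b))) = ¬5 = 0
¬¬((((a ↔ c) → b) ↔ (¬a ∨ c)) ∨ (b → (a ∨ b))) = ¬0 = 5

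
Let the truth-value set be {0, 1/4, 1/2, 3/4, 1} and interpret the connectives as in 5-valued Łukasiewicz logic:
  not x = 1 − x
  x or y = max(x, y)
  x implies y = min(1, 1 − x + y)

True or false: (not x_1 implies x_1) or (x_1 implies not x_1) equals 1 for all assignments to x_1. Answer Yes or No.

Yes

x_1 = 0 ↦ 1
x_1 = 1/4 ↦ 1
x_1 = 1/2 ↦ 1
x_1 = 3/4 ↦ 1
x_1 = 1 ↦ 1
Every assignment gives a value ≥ 1.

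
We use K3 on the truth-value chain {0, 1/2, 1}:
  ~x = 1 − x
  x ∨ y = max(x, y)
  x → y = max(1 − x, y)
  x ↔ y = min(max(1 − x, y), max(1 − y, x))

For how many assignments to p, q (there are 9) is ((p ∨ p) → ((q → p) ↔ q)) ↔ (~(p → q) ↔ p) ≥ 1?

p = 0, q = 0 ↦ 1  ≥
p = 0, q = 1/2 ↦ 1  ≥
p = 0, q = 1 ↦ 1  ≥
p = 1/2, q = 0 ↦ 1/2  <
p = 1/2, q = 1/2 ↦ 1/2  <
p = 1/2, q = 1 ↦ 1/2  <
p = 1, q = 0 ↦ 0  <
p = 1, q = 1/2 ↦ 1/2  <
p = 1, q = 1 ↦ 0  <
So 3 of the 9 assignments meet the threshold.

3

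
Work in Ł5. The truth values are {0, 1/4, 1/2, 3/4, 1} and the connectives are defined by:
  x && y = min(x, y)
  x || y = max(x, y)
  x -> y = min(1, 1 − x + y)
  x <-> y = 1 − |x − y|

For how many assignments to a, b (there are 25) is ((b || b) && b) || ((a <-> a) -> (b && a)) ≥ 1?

5

value 1: 5 assignments (counts)
value 3/4: 5 assignments
value 1/2: 5 assignments
value 1/4: 5 assignments
value 0: 5 assignments
So 5 of the 25 assignments meet the threshold.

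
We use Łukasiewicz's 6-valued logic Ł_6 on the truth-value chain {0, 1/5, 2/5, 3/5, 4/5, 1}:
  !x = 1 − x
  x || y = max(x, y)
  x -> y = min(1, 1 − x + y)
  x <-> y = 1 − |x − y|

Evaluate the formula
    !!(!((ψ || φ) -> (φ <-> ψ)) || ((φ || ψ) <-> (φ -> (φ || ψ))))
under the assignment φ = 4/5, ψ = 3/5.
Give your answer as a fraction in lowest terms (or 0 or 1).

4/5

ψ || φ = 3/5 || 4/5 = 4/5
φ <-> ψ = 4/5 <-> 3/5 = 4/5
(ψ || φ) -> (φ <-> ψ) = 4/5 -> 4/5 = 1
!((ψ || φ) -> (φ <-> ψ)) = !1 = 0
φ || ψ = 4/5 || 3/5 = 4/5
φ || ψ = 4/5 || 3/5 = 4/5
φ -> (φ || ψ) = 4/5 -> 4/5 = 1
(φ || ψ) <-> (φ -> (φ || ψ)) = 4/5 <-> 1 = 4/5
!((ψ || φ) -> (φ <-> ψ)) || ((φ || ψ) <-> (φ -> (φ || ψ))) = 0 || 4/5 = 4/5
!(!((ψ || φ) -> (φ <-> ψ)) || ((φ || ψ) <-> (φ -> (φ || ψ)))) = !4/5 = 1/5
!!(!((ψ || φ) -> (φ <-> ψ)) || ((φ || ψ) <-> (φ -> (φ || ψ)))) = !1/5 = 4/5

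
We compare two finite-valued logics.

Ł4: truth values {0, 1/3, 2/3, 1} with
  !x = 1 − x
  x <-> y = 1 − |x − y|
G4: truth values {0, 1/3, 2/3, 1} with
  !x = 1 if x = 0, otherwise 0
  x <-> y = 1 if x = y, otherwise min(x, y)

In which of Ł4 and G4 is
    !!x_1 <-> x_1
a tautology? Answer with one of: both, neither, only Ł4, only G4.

In Ł4: every assignment gives 1 — tautology.
In G4: at x_1 = 1/3 the value is 1/3 — not a tautology.

only Ł4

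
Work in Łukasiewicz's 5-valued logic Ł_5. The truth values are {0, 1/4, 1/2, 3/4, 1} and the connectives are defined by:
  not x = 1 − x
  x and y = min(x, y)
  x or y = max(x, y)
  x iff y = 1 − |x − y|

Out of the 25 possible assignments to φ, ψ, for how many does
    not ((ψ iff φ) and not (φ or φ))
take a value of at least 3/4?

value 1: 6 assignments (counts)
value 3/4: 7 assignments (counts)
value 1/2: 7 assignments
value 1/4: 4 assignments
value 0: 1 assignment
So 13 of the 25 assignments meet the threshold.

13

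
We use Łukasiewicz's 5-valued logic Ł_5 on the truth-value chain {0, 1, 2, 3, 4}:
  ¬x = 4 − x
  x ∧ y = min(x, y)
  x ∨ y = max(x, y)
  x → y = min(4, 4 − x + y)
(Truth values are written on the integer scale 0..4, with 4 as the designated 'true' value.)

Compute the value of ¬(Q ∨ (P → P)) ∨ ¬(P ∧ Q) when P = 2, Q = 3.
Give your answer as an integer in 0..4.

2

P → P = 2 → 2 = 4
Q ∨ (P → P) = 3 ∨ 4 = 4
¬(Q ∨ (P → P)) = ¬4 = 0
P ∧ Q = 2 ∧ 3 = 2
¬(P ∧ Q) = ¬2 = 2
¬(Q ∨ (P → P)) ∨ ¬(P ∧ Q) = 0 ∨ 2 = 2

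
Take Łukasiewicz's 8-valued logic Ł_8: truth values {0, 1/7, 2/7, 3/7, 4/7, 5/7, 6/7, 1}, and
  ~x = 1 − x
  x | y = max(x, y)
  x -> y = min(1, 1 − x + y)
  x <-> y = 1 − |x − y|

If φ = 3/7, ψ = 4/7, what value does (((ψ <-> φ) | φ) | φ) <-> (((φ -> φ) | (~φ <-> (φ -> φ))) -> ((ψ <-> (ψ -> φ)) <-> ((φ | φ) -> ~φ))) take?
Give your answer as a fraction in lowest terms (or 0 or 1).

ψ <-> φ = 4/7 <-> 3/7 = 6/7
(ψ <-> φ) | φ = 6/7 | 3/7 = 6/7
((ψ <-> φ) | φ) | φ = 6/7 | 3/7 = 6/7
φ -> φ = 3/7 -> 3/7 = 1
~φ = ~3/7 = 4/7
φ -> φ = 3/7 -> 3/7 = 1
~φ <-> (φ -> φ) = 4/7 <-> 1 = 4/7
(φ -> φ) | (~φ <-> (φ -> φ)) = 1 | 4/7 = 1
ψ -> φ = 4/7 -> 3/7 = 6/7
ψ <-> (ψ -> φ) = 4/7 <-> 6/7 = 5/7
φ | φ = 3/7 | 3/7 = 3/7
~φ = ~3/7 = 4/7
(φ | φ) -> ~φ = 3/7 -> 4/7 = 1
(ψ <-> (ψ -> φ)) <-> ((φ | φ) -> ~φ) = 5/7 <-> 1 = 5/7
((φ -> φ) | (~φ <-> (φ -> φ))) -> ((ψ <-> (ψ -> φ)) <-> ((φ | φ) -> ~φ)) = 1 -> 5/7 = 5/7
(((ψ <-> φ) | φ) | φ) <-> (((φ -> φ) | (~φ <-> (φ -> φ))) -> ((ψ <-> (ψ -> φ)) <-> ((φ | φ) -> ~φ))) = 6/7 <-> 5/7 = 6/7

6/7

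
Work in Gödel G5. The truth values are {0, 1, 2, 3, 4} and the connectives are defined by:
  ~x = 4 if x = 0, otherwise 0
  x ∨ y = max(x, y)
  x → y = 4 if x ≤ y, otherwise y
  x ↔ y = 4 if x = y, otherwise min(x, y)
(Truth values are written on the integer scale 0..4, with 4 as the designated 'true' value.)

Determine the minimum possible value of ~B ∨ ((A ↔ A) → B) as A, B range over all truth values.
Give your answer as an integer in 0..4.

Take A = 0, B = 1:
~B = ~1 = 0
A ↔ A = 0 ↔ 0 = 4
(A ↔ A) → B = 4 → 1 = 1
~B ∨ ((A ↔ A) → B) = 0 ∨ 1 = 1
No assignment yields a value below 1, so this is the minimum.

1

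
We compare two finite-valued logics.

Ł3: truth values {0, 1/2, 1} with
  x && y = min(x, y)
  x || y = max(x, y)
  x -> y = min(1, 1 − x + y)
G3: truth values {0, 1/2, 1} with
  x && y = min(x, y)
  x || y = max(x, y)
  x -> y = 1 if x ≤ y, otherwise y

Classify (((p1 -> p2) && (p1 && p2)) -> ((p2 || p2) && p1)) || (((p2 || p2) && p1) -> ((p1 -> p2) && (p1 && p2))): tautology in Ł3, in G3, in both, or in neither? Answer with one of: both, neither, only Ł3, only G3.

both

In Ł3: every assignment gives 1 — tautology.
In G3: every assignment gives 1 — tautology.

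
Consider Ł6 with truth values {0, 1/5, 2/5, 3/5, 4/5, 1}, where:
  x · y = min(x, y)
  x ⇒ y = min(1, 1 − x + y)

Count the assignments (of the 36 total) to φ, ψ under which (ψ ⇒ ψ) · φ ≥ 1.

6

value 1: 6 assignments (counts)
value 4/5: 6 assignments
value 3/5: 6 assignments
value 2/5: 6 assignments
value 1/5: 6 assignments
value 0: 6 assignments
So 6 of the 36 assignments meet the threshold.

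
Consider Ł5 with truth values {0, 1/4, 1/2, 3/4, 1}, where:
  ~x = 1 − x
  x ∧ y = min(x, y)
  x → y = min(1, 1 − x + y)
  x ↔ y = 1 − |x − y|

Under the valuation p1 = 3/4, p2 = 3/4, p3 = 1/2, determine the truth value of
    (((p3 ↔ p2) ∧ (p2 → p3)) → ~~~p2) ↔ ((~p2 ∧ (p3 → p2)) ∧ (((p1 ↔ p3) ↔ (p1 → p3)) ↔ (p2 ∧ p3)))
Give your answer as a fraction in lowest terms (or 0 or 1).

3/4

p3 ↔ p2 = 1/2 ↔ 3/4 = 3/4
p2 → p3 = 3/4 → 1/2 = 3/4
(p3 ↔ p2) ∧ (p2 → p3) = 3/4 ∧ 3/4 = 3/4
~p2 = ~3/4 = 1/4
~~p2 = ~1/4 = 3/4
~~~p2 = ~3/4 = 1/4
((p3 ↔ p2) ∧ (p2 → p3)) → ~~~p2 = 3/4 → 1/4 = 1/2
~p2 = ~3/4 = 1/4
p3 → p2 = 1/2 → 3/4 = 1
~p2 ∧ (p3 → p2) = 1/4 ∧ 1 = 1/4
p1 ↔ p3 = 3/4 ↔ 1/2 = 3/4
p1 → p3 = 3/4 → 1/2 = 3/4
(p1 ↔ p3) ↔ (p1 → p3) = 3/4 ↔ 3/4 = 1
p2 ∧ p3 = 3/4 ∧ 1/2 = 1/2
((p1 ↔ p3) ↔ (p1 → p3)) ↔ (p2 ∧ p3) = 1 ↔ 1/2 = 1/2
(~p2 ∧ (p3 → p2)) ∧ (((p1 ↔ p3) ↔ (p1 → p3)) ↔ (p2 ∧ p3)) = 1/4 ∧ 1/2 = 1/4
(((p3 ↔ p2) ∧ (p2 → p3)) → ~~~p2) ↔ ((~p2 ∧ (p3 → p2)) ∧ (((p1 ↔ p3) ↔ (p1 → p3)) ↔ (p2 ∧ p3))) = 1/2 ↔ 1/4 = 3/4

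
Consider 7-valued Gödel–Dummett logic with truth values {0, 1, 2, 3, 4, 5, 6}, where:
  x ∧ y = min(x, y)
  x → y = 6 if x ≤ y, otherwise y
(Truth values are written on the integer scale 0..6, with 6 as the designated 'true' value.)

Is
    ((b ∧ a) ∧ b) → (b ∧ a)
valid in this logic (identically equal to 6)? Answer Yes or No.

Yes

At a = 6, b = 5, for instance:
b ∧ a = 5 ∧ 6 = 5
(b ∧ a) ∧ b = 5 ∧ 5 = 5
((b ∧ a) ∧ b) → (b ∧ a) = 5 → 5 = 6
and checking the remaining 48 assignments likewise gives ≥ 6 in every case.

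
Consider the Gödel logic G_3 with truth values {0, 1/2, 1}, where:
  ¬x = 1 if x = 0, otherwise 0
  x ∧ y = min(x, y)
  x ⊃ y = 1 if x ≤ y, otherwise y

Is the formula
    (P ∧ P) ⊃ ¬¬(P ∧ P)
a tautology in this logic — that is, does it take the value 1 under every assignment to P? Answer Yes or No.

Yes

P = 0 ↦ 1
P = 1/2 ↦ 1
P = 1 ↦ 1
Every assignment gives a value ≥ 1.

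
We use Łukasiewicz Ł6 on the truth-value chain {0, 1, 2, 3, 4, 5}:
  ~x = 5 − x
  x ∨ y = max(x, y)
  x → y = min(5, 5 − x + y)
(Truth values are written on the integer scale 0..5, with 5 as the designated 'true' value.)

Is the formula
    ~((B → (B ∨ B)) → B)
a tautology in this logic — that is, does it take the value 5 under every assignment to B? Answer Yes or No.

Counterexample: take B = 1.
B ∨ B = 1 ∨ 1 = 1
B → (B ∨ B) = 1 → 1 = 5
(B → (B ∨ B)) → B = 5 → 1 = 1
~((B → (B ∨ B)) → B) = ~1 = 4
This gives 4 ≠ 5.

No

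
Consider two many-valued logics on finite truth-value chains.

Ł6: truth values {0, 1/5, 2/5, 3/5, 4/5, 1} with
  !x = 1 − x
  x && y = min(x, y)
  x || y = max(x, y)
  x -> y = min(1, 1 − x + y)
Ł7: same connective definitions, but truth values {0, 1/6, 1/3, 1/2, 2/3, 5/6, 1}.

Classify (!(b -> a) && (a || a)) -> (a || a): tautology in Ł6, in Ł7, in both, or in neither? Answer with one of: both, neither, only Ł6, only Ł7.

both

In Ł6: every assignment gives 1 — tautology.
In Ł7: every assignment gives 1 — tautology.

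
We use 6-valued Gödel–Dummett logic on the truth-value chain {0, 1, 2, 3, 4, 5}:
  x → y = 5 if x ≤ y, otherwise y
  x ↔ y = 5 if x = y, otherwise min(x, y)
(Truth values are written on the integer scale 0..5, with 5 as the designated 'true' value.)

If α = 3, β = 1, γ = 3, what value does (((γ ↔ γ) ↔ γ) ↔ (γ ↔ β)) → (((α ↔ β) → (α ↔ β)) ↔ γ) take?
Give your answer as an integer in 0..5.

5

γ ↔ γ = 3 ↔ 3 = 5
(γ ↔ γ) ↔ γ = 5 ↔ 3 = 3
γ ↔ β = 3 ↔ 1 = 1
((γ ↔ γ) ↔ γ) ↔ (γ ↔ β) = 3 ↔ 1 = 1
α ↔ β = 3 ↔ 1 = 1
α ↔ β = 3 ↔ 1 = 1
(α ↔ β) → (α ↔ β) = 1 → 1 = 5
((α ↔ β) → (α ↔ β)) ↔ γ = 5 ↔ 3 = 3
(((γ ↔ γ) ↔ γ) ↔ (γ ↔ β)) → (((α ↔ β) → (α ↔ β)) ↔ γ) = 1 → 3 = 5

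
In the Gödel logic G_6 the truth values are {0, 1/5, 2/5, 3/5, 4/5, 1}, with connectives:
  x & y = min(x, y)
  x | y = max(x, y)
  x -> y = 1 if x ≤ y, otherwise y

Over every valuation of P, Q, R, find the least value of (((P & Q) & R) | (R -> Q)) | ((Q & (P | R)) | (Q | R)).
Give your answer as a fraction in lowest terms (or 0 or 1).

1/5

Take P = 0, Q = 0, R = 1/5:
P & Q = 0 & 0 = 0
(P & Q) & R = 0 & 1/5 = 0
R -> Q = 1/5 -> 0 = 0
((P & Q) & R) | (R -> Q) = 0 | 0 = 0
P | R = 0 | 1/5 = 1/5
Q & (P | R) = 0 & 1/5 = 0
Q | R = 0 | 1/5 = 1/5
(Q & (P | R)) | (Q | R) = 0 | 1/5 = 1/5
(((P & Q) & R) | (R -> Q)) | ((Q & (P | R)) | (Q | R)) = 0 | 1/5 = 1/5
No assignment yields a value below 1/5, so this is the minimum.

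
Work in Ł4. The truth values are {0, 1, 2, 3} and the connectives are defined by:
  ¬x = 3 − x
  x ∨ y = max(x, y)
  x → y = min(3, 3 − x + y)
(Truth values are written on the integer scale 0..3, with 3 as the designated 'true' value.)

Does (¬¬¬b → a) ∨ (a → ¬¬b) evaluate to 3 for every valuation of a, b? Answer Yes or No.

No

Counterexample: take a = 1, b = 0.
¬b = ¬0 = 3
¬¬b = ¬3 = 0
¬¬¬b = ¬0 = 3
¬¬¬b → a = 3 → 1 = 1
¬b = ¬0 = 3
¬¬b = ¬3 = 0
a → ¬¬b = 1 → 0 = 2
(¬¬¬b → a) ∨ (a → ¬¬b) = 1 ∨ 2 = 2
This gives 2 ≠ 3.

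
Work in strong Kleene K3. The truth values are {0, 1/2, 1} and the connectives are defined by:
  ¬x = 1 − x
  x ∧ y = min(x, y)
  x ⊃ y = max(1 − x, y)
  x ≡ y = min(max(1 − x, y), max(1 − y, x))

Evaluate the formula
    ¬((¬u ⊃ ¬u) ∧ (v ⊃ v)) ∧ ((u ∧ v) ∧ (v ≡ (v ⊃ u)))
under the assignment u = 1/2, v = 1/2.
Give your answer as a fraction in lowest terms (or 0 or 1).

¬u = ¬1/2 = 1/2
¬u = ¬1/2 = 1/2
¬u ⊃ ¬u = 1/2 ⊃ 1/2 = 1/2
v ⊃ v = 1/2 ⊃ 1/2 = 1/2
(¬u ⊃ ¬u) ∧ (v ⊃ v) = 1/2 ∧ 1/2 = 1/2
¬((¬u ⊃ ¬u) ∧ (v ⊃ v)) = ¬1/2 = 1/2
u ∧ v = 1/2 ∧ 1/2 = 1/2
v ⊃ u = 1/2 ⊃ 1/2 = 1/2
v ≡ (v ⊃ u) = 1/2 ≡ 1/2 = 1/2
(u ∧ v) ∧ (v ≡ (v ⊃ u)) = 1/2 ∧ 1/2 = 1/2
¬((¬u ⊃ ¬u) ∧ (v ⊃ v)) ∧ ((u ∧ v) ∧ (v ≡ (v ⊃ u))) = 1/2 ∧ 1/2 = 1/2

1/2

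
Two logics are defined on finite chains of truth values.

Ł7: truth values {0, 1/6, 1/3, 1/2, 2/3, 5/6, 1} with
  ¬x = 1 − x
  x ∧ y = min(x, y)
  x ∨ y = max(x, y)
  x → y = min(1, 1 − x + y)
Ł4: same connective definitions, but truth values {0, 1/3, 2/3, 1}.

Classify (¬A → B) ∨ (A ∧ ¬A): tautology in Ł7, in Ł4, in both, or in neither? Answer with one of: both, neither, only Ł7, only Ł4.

In Ł7: at A = 0, B = 0 the value is 0 — not a tautology.
In Ł4: at A = 0, B = 0 the value is 0 — not a tautology.

neither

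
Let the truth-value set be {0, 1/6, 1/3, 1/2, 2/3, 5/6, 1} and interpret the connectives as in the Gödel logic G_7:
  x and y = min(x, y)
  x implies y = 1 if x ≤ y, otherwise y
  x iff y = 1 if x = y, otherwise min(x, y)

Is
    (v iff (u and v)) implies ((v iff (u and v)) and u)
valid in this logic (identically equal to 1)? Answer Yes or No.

No

Counterexample: take u = 0, v = 0.
u and v = 0 and 0 = 0
v iff (u and v) = 0 iff 0 = 1
(v iff (u and v)) and u = 1 and 0 = 0
(v iff (u and v)) implies ((v iff (u and v)) and u) = 1 implies 0 = 0
This gives 0 ≠ 1.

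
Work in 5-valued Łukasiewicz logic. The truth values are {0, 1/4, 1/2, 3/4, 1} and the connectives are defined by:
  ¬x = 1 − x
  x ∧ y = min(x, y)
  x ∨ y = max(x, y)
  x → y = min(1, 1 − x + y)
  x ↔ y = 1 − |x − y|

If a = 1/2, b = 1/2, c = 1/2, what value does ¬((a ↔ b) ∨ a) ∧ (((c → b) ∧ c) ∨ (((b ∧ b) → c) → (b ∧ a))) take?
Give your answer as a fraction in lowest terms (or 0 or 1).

0

a ↔ b = 1/2 ↔ 1/2 = 1
(a ↔ b) ∨ a = 1 ∨ 1/2 = 1
¬((a ↔ b) ∨ a) = ¬1 = 0
c → b = 1/2 → 1/2 = 1
(c → b) ∧ c = 1 ∧ 1/2 = 1/2
b ∧ b = 1/2 ∧ 1/2 = 1/2
(b ∧ b) → c = 1/2 → 1/2 = 1
b ∧ a = 1/2 ∧ 1/2 = 1/2
((b ∧ b) → c) → (b ∧ a) = 1 → 1/2 = 1/2
((c → b) ∧ c) ∨ (((b ∧ b) → c) → (b ∧ a)) = 1/2 ∨ 1/2 = 1/2
¬((a ↔ b) ∨ a) ∧ (((c → b) ∧ c) ∨ (((b ∧ b) → c) → (b ∧ a))) = 0 ∧ 1/2 = 0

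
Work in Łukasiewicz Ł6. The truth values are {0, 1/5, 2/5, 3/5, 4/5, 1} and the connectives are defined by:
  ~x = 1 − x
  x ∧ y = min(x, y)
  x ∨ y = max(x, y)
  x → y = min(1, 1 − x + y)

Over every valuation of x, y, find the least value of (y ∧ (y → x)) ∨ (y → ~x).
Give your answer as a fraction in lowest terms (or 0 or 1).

3/5

Take x = 2/5, y = 1:
y → x = 1 → 2/5 = 2/5
y ∧ (y → x) = 1 ∧ 2/5 = 2/5
~x = ~2/5 = 3/5
y → ~x = 1 → 3/5 = 3/5
(y ∧ (y → x)) ∨ (y → ~x) = 2/5 ∨ 3/5 = 3/5
No assignment yields a value below 3/5, so this is the minimum.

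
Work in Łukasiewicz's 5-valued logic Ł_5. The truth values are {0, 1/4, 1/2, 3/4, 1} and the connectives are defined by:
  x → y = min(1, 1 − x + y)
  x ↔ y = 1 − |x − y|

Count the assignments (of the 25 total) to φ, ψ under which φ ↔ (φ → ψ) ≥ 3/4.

8

value 1: 3 assignments (counts)
value 3/4: 5 assignments (counts)
value 1/2: 6 assignments
value 1/4: 5 assignments
value 0: 6 assignments
So 8 of the 25 assignments meet the threshold.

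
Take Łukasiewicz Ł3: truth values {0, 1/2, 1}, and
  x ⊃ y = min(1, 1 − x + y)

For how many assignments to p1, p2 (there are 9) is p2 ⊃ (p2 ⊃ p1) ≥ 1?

7

p1 = 0, p2 = 0 ↦ 1  ≥
p1 = 0, p2 = 1/2 ↦ 1  ≥
p1 = 0, p2 = 1 ↦ 0  <
p1 = 1/2, p2 = 0 ↦ 1  ≥
p1 = 1/2, p2 = 1/2 ↦ 1  ≥
p1 = 1/2, p2 = 1 ↦ 1/2  <
p1 = 1, p2 = 0 ↦ 1  ≥
p1 = 1, p2 = 1/2 ↦ 1  ≥
p1 = 1, p2 = 1 ↦ 1  ≥
So 7 of the 9 assignments meet the threshold.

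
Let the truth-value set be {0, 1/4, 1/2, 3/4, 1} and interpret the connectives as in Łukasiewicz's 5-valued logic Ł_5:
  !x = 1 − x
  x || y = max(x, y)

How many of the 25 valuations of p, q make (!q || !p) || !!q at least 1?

value 1: 13 assignments (counts)
value 3/4: 9 assignments
value 1/2: 3 assignments
So 13 of the 25 assignments meet the threshold.

13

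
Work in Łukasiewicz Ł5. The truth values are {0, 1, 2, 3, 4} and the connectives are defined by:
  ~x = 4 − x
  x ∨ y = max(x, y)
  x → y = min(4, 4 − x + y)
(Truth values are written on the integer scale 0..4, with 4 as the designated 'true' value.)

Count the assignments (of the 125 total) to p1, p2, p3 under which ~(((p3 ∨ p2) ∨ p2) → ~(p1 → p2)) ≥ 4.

35

value 4: 35 assignments (counts)
value 3: 26 assignments
value 2: 22 assignments
value 1: 15 assignments
value 0: 27 assignments
So 35 of the 125 assignments meet the threshold.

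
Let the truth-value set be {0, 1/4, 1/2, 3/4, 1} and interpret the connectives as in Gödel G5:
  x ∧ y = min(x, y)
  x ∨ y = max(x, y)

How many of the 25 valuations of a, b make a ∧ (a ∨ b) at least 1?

value 1: 5 assignments (counts)
value 3/4: 5 assignments
value 1/2: 5 assignments
value 1/4: 5 assignments
value 0: 5 assignments
So 5 of the 25 assignments meet the threshold.

5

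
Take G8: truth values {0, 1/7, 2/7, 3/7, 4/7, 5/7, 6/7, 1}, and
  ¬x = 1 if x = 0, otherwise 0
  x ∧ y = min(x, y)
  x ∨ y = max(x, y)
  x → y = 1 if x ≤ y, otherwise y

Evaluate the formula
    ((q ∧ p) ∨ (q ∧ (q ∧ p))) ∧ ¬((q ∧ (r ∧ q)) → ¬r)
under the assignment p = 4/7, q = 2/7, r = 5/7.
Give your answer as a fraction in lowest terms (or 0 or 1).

2/7

q ∧ p = 2/7 ∧ 4/7 = 2/7
q ∧ p = 2/7 ∧ 4/7 = 2/7
q ∧ (q ∧ p) = 2/7 ∧ 2/7 = 2/7
(q ∧ p) ∨ (q ∧ (q ∧ p)) = 2/7 ∨ 2/7 = 2/7
r ∧ q = 5/7 ∧ 2/7 = 2/7
q ∧ (r ∧ q) = 2/7 ∧ 2/7 = 2/7
¬r = ¬5/7 = 0
(q ∧ (r ∧ q)) → ¬r = 2/7 → 0 = 0
¬((q ∧ (r ∧ q)) → ¬r) = ¬0 = 1
((q ∧ p) ∨ (q ∧ (q ∧ p))) ∧ ¬((q ∧ (r ∧ q)) → ¬r) = 2/7 ∧ 1 = 2/7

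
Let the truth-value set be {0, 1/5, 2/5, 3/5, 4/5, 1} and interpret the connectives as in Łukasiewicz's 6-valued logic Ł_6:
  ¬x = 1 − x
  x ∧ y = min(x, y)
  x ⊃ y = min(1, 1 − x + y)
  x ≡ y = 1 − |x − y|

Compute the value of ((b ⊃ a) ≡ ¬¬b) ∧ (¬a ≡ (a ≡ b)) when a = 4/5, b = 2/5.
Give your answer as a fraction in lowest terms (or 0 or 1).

2/5

b ⊃ a = 2/5 ⊃ 4/5 = 1
¬b = ¬2/5 = 3/5
¬¬b = ¬3/5 = 2/5
(b ⊃ a) ≡ ¬¬b = 1 ≡ 2/5 = 2/5
¬a = ¬4/5 = 1/5
a ≡ b = 4/5 ≡ 2/5 = 3/5
¬a ≡ (a ≡ b) = 1/5 ≡ 3/5 = 3/5
((b ⊃ a) ≡ ¬¬b) ∧ (¬a ≡ (a ≡ b)) = 2/5 ∧ 3/5 = 2/5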